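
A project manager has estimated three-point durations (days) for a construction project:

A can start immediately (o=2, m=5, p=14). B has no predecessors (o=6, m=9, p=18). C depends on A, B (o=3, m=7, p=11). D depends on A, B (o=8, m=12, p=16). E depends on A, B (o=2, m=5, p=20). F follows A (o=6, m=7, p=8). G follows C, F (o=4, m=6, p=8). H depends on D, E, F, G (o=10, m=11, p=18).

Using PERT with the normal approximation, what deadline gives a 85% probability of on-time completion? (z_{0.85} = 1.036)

te_A = (2 + 4·5 + 14)/6 = 36/6 = 6; σ²_A = ((14−2)/6)² = 4.000
te_B = (6 + 4·9 + 18)/6 = 60/6 = 10; σ²_B = ((18−6)/6)² = 4.000
te_C = (3 + 4·7 + 11)/6 = 42/6 = 7; σ²_C = ((11−3)/6)² = 1.778
te_D = (8 + 4·12 + 16)/6 = 72/6 = 12; σ²_D = ((16−8)/6)² = 1.778
te_E = (2 + 4·5 + 20)/6 = 42/6 = 7; σ²_E = ((20−2)/6)² = 9.000
te_F = (6 + 4·7 + 8)/6 = 42/6 = 7; σ²_F = ((8−6)/6)² = 0.111
te_G = (4 + 4·6 + 8)/6 = 36/6 = 6; σ²_G = ((8−4)/6)² = 0.444
te_H = (10 + 4·11 + 18)/6 = 72/6 = 12; σ²_H = ((18−10)/6)² = 1.778

Forward pass:
ES_A = 0; EF_A = 6
ES_B = 0; EF_B = 10
ES_C = max(EF_A=6, EF_B=10) = 10; EF_C = 10+7 = 17
ES_D = max(EF_A=6, EF_B=10) = 10; EF_D = 10+12 = 22
ES_E = max(EF_A=6, EF_B=10) = 10; EF_E = 10+7 = 17
ES_F = 6; EF_F = 6+7 = 13
ES_G = max(EF_C=17, EF_F=13) = 17; EF_G = 17+6 = 23
ES_H = max(EF_D=22, EF_E=17, EF_F=13, EF_G=23) = 23; EF_H = 23+12 = 35
Expected project duration μ = 35 days. Critical path: B → C → G → H.

Variance along critical path = 4.000 + 1.778 + 0.444 + 1.778 = 8.000; σ = 2.828 days.
D = μ + z·σ = 35 + 1.036·2.828 = 37.9 days

37.9 days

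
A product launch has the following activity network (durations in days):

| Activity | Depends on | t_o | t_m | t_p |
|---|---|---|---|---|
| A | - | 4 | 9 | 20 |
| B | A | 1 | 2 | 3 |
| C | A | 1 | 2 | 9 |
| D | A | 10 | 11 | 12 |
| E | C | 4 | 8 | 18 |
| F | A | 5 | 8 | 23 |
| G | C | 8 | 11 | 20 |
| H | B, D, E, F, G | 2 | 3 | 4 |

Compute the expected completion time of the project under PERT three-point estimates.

28 days

te_A = (4 + 4·9 + 20)/6 = 60/6 = 10
te_B = (1 + 4·2 + 3)/6 = 12/6 = 2
te_C = (1 + 4·2 + 9)/6 = 18/6 = 3
te_D = (10 + 4·11 + 12)/6 = 66/6 = 11
te_E = (4 + 4·8 + 18)/6 = 54/6 = 9
te_F = (5 + 4·8 + 23)/6 = 60/6 = 10
te_G = (8 + 4·11 + 20)/6 = 72/6 = 12
te_H = (2 + 4·3 + 4)/6 = 18/6 = 3

Forward pass:
ES_A = 0; EF_A = 10
ES_B = 10; EF_B = 10+2 = 12
ES_C = 10; EF_C = 10+3 = 13
ES_D = 10; EF_D = 10+11 = 21
ES_E = 13; EF_E = 13+9 = 22
ES_F = 10; EF_F = 10+10 = 20
ES_G = 13; EF_G = 13+12 = 25
ES_H = max(EF_B=12, EF_D=21, EF_E=22, EF_F=20, EF_G=25) = 25; EF_H = 25+3 = 28
Expected project duration μ = 28 days. Critical path: A → C → G → H.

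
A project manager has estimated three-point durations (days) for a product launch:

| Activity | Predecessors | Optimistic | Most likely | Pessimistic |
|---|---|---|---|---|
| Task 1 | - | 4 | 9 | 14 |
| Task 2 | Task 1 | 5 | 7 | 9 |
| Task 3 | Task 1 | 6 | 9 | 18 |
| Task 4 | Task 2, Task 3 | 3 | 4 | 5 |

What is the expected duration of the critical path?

23 days

te_Task 1 = (4 + 4·9 + 14)/6 = 54/6 = 9
te_Task 2 = (5 + 4·7 + 9)/6 = 42/6 = 7
te_Task 3 = (6 + 4·9 + 18)/6 = 60/6 = 10
te_Task 4 = (3 + 4·4 + 5)/6 = 24/6 = 4

Forward pass:
ES_Task 1 = 0; EF_Task 1 = 9
ES_Task 2 = 9; EF_Task 2 = 9+7 = 16
ES_Task 3 = 9; EF_Task 3 = 9+10 = 19
ES_Task 4 = max(EF_Task 2=16, EF_Task 3=19) = 19; EF_Task 4 = 19+4 = 23
Expected project duration μ = 23 days. Critical path: Task 1 → Task 3 → Task 4.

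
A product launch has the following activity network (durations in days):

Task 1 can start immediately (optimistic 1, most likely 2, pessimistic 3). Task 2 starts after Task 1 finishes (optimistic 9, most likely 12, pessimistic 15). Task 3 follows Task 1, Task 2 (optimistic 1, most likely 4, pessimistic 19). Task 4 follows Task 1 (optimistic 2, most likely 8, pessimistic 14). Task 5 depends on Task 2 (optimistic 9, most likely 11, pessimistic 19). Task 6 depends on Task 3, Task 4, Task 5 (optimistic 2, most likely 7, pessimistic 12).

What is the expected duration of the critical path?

33 days

te_Task 1 = (1 + 4·2 + 3)/6 = 12/6 = 2
te_Task 2 = (9 + 4·12 + 15)/6 = 72/6 = 12
te_Task 3 = (1 + 4·4 + 19)/6 = 36/6 = 6
te_Task 4 = (2 + 4·8 + 14)/6 = 48/6 = 8
te_Task 5 = (9 + 4·11 + 19)/6 = 72/6 = 12
te_Task 6 = (2 + 4·7 + 12)/6 = 42/6 = 7

Forward pass:
ES_Task 1 = 0; EF_Task 1 = 2
ES_Task 2 = 2; EF_Task 2 = 2+12 = 14
ES_Task 3 = max(EF_Task 1=2, EF_Task 2=14) = 14; EF_Task 3 = 14+6 = 20
ES_Task 4 = 2; EF_Task 4 = 2+8 = 10
ES_Task 5 = 14; EF_Task 5 = 14+12 = 26
ES_Task 6 = max(EF_Task 3=20, EF_Task 4=10, EF_Task 5=26) = 26; EF_Task 6 = 26+7 = 33
Expected project duration μ = 33 days. Critical path: Task 1 → Task 2 → Task 5 → Task 6.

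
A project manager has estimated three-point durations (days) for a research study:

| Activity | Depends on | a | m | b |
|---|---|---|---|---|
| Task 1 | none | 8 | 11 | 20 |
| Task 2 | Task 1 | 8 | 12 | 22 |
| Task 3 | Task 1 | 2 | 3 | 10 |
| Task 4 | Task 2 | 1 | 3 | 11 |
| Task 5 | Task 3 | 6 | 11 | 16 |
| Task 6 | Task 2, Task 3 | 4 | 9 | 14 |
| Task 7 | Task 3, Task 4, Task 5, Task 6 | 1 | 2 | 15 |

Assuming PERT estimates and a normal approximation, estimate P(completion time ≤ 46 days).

0.972

te_Task 1 = (8 + 4·11 + 20)/6 = 72/6 = 12; σ²_Task 1 = ((20−8)/6)² = 4.000
te_Task 2 = (8 + 4·12 + 22)/6 = 78/6 = 13; σ²_Task 2 = ((22−8)/6)² = 5.444
te_Task 3 = (2 + 4·3 + 10)/6 = 24/6 = 4; σ²_Task 3 = ((10−2)/6)² = 1.778
te_Task 4 = (1 + 4·3 + 11)/6 = 24/6 = 4; σ²_Task 4 = ((11−1)/6)² = 2.778
te_Task 5 = (6 + 4·11 + 16)/6 = 66/6 = 11; σ²_Task 5 = ((16−6)/6)² = 2.778
te_Task 6 = (4 + 4·9 + 14)/6 = 54/6 = 9; σ²_Task 6 = ((14−4)/6)² = 2.778
te_Task 7 = (1 + 4·2 + 15)/6 = 24/6 = 4; σ²_Task 7 = ((15−1)/6)² = 5.444

Forward pass:
ES_Task 1 = 0; EF_Task 1 = 12
ES_Task 2 = 12; EF_Task 2 = 12+13 = 25
ES_Task 3 = 12; EF_Task 3 = 12+4 = 16
ES_Task 4 = 25; EF_Task 4 = 25+4 = 29
ES_Task 5 = 16; EF_Task 5 = 16+11 = 27
ES_Task 6 = max(EF_Task 2=25, EF_Task 3=16) = 25; EF_Task 6 = 25+9 = 34
ES_Task 7 = max(EF_Task 3=16, EF_Task 4=29, EF_Task 5=27, EF_Task 6=34) = 34; EF_Task 7 = 34+4 = 38
Expected project duration μ = 38 days. Critical path: Task 1 → Task 2 → Task 6 → Task 7.

Variance along critical path = 4.000 + 5.444 + 2.778 + 5.444 = 17.667; σ = √17.667 = 4.203 days.
Z = (46 − 38) / 4.203 = 1.903
P(T ≤ 46) = Φ(1.903) ≈ 0.972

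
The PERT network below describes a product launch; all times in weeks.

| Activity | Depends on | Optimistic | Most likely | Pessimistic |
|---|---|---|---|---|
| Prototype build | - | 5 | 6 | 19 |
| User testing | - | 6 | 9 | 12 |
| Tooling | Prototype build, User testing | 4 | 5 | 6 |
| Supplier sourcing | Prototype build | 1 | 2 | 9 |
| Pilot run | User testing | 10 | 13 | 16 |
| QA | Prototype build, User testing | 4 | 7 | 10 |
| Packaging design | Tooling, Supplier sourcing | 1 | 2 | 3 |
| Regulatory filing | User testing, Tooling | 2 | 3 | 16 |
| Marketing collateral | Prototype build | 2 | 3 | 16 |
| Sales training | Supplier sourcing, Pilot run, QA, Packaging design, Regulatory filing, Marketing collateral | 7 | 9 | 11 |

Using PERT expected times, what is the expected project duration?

31 weeks

te_Prototype build = (5 + 4·6 + 19)/6 = 48/6 = 8
te_User testing = (6 + 4·9 + 12)/6 = 54/6 = 9
te_Tooling = (4 + 4·5 + 6)/6 = 30/6 = 5
te_Supplier sourcing = (1 + 4·2 + 9)/6 = 18/6 = 3
te_Pilot run = (10 + 4·13 + 16)/6 = 78/6 = 13
te_QA = (4 + 4·7 + 10)/6 = 42/6 = 7
te_Packaging design = (1 + 4·2 + 3)/6 = 12/6 = 2
te_Regulatory filing = (2 + 4·3 + 16)/6 = 30/6 = 5
te_Marketing collateral = (2 + 4·3 + 16)/6 = 30/6 = 5
te_Sales training = (7 + 4·9 + 11)/6 = 54/6 = 9

Forward pass:
ES_Prototype build = 0; EF_Prototype build = 8
ES_User testing = 0; EF_User testing = 9
ES_Tooling = max(EF_Prototype build=8, EF_User testing=9) = 9; EF_Tooling = 9+5 = 14
ES_Supplier sourcing = 8; EF_Supplier sourcing = 8+3 = 11
ES_Pilot run = 9; EF_Pilot run = 9+13 = 22
ES_QA = max(EF_Prototype build=8, EF_User testing=9) = 9; EF_QA = 9+7 = 16
ES_Packaging design = max(EF_Tooling=14, EF_Supplier sourcing=11) = 14; EF_Packaging design = 14+2 = 16
ES_Regulatory filing = max(EF_User testing=9, EF_Tooling=14) = 14; EF_Regulatory filing = 14+5 = 19
ES_Marketing collateral = 8; EF_Marketing collateral = 8+5 = 13
ES_Sales training = max(EF_Supplier sourcing=11, EF_Pilot run=22, EF_QA=16, EF_Packaging design=16, EF_Regulatory filing=19, EF_Marketing collateral=13) = 22; EF_Sales training = 22+9 = 31
Expected project duration μ = 31 weeks. Critical path: User testing → Pilot run → Sales training.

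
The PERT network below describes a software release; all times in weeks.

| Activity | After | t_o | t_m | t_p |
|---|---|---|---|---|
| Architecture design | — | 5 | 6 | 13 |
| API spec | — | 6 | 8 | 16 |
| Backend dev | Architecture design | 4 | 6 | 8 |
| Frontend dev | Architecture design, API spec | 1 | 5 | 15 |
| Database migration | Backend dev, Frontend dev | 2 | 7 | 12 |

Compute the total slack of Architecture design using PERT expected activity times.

2 weeks

te_Architecture design = (5 + 4·6 + 13)/6 = 42/6 = 7
te_API spec = (6 + 4·8 + 16)/6 = 54/6 = 9
te_Backend dev = (4 + 4·6 + 8)/6 = 36/6 = 6
te_Frontend dev = (1 + 4·5 + 15)/6 = 36/6 = 6
te_Database migration = (2 + 4·7 + 12)/6 = 42/6 = 7

Forward pass:
ES_Architecture design = 0; EF_Architecture design = 7
ES_API spec = 0; EF_API spec = 9
ES_Backend dev = 7; EF_Backend dev = 7+6 = 13
ES_Frontend dev = max(EF_Architecture design=7, EF_API spec=9) = 9; EF_Frontend dev = 9+6 = 15
ES_Database migration = max(EF_Backend dev=13, EF_Frontend dev=15) = 15; EF_Database migration = 15+7 = 22
Expected project duration μ = 22 weeks. Critical path: API spec → Frontend dev → Database migration.

Backward pass:
LF_Database migration = 22; LS_Database migration = 22−7 = 15
LF_Frontend dev = LS_Database migration = 15; LS_Frontend dev = 15−6 = 9
LF_Backend dev = LS_Database migration = 15; LS_Backend dev = 15−6 = 9
LF_API spec = LS_Frontend dev = 9; LS_API spec = 9−9 = 0
LF_Architecture design = min(LS_Backend dev=9, LS_Frontend dev=9) = 9; LS_Architecture design = 9−7 = 2
Slack_Architecture design = LS_Architecture design − ES_Architecture design = 2 − 0 = 2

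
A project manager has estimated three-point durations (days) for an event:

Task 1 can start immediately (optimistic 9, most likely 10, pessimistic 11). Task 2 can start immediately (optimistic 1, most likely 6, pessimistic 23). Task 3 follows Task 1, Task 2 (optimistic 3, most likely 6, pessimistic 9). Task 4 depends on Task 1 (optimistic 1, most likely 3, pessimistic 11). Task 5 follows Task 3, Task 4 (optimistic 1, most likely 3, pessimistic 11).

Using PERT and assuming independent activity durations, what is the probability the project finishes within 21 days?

0.694

te_Task 1 = (9 + 4·10 + 11)/6 = 60/6 = 10; σ²_Task 1 = ((11−9)/6)² = 0.111
te_Task 2 = (1 + 4·6 + 23)/6 = 48/6 = 8; σ²_Task 2 = ((23−1)/6)² = 13.444
te_Task 3 = (3 + 4·6 + 9)/6 = 36/6 = 6; σ²_Task 3 = ((9−3)/6)² = 1.000
te_Task 4 = (1 + 4·3 + 11)/6 = 24/6 = 4; σ²_Task 4 = ((11−1)/6)² = 2.778
te_Task 5 = (1 + 4·3 + 11)/6 = 24/6 = 4; σ²_Task 5 = ((11−1)/6)² = 2.778

Forward pass:
ES_Task 1 = 0; EF_Task 1 = 10
ES_Task 2 = 0; EF_Task 2 = 8
ES_Task 3 = max(EF_Task 1=10, EF_Task 2=8) = 10; EF_Task 3 = 10+6 = 16
ES_Task 4 = 10; EF_Task 4 = 10+4 = 14
ES_Task 5 = max(EF_Task 3=16, EF_Task 4=14) = 16; EF_Task 5 = 16+4 = 20
Expected project duration μ = 20 days. Critical path: Task 1 → Task 3 → Task 5.

Variance along critical path = 0.111 + 1.000 + 2.778 = 3.889; σ = √3.889 = 1.972 days.
Z = (21 − 20) / 1.972 = 0.507
P(T ≤ 21) = Φ(0.507) ≈ 0.694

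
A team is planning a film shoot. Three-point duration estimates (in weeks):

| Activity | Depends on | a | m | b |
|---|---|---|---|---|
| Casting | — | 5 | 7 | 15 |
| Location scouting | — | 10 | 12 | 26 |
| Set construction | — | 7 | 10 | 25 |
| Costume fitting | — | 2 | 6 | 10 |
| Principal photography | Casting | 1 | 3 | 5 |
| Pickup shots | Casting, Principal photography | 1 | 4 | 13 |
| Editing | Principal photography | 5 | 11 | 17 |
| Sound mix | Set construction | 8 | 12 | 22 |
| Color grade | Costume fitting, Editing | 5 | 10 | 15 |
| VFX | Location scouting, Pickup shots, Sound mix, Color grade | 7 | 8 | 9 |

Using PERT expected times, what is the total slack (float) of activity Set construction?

te_Casting = (5 + 4·7 + 15)/6 = 48/6 = 8
te_Location scouting = (10 + 4·12 + 26)/6 = 84/6 = 14
te_Set construction = (7 + 4·10 + 25)/6 = 72/6 = 12
te_Costume fitting = (2 + 4·6 + 10)/6 = 36/6 = 6
te_Principal photography = (1 + 4·3 + 5)/6 = 18/6 = 3
te_Pickup shots = (1 + 4·4 + 13)/6 = 30/6 = 5
te_Editing = (5 + 4·11 + 17)/6 = 66/6 = 11
te_Sound mix = (8 + 4·12 + 22)/6 = 78/6 = 13
te_Color grade = (5 + 4·10 + 15)/6 = 60/6 = 10
te_VFX = (7 + 4·8 + 9)/6 = 48/6 = 8

Forward pass:
ES_Casting = 0; EF_Casting = 8
ES_Location scouting = 0; EF_Location scouting = 14
ES_Set construction = 0; EF_Set construction = 12
ES_Costume fitting = 0; EF_Costume fitting = 6
ES_Principal photography = 8; EF_Principal photography = 8+3 = 11
ES_Pickup shots = max(EF_Casting=8, EF_Principal photography=11) = 11; EF_Pickup shots = 11+5 = 16
ES_Editing = 11; EF_Editing = 11+11 = 22
ES_Sound mix = 12; EF_Sound mix = 12+13 = 25
ES_Color grade = max(EF_Costume fitting=6, EF_Editing=22) = 22; EF_Color grade = 22+10 = 32
ES_VFX = max(EF_Location scouting=14, EF_Pickup shots=16, EF_Sound mix=25, EF_Color grade=32) = 32; EF_VFX = 32+8 = 40
Expected project duration μ = 40 weeks. Critical path: Casting → Principal photography → Editing → Color grade → VFX.

Backward pass:
LF_VFX = 40; LS_VFX = 40−8 = 32
LF_Color grade = LS_VFX = 32; LS_Color grade = 32−10 = 22
LF_Sound mix = LS_VFX = 32; LS_Sound mix = 32−13 = 19
LF_Editing = LS_Color grade = 22; LS_Editing = 22−11 = 11
LF_Pickup shots = LS_VFX = 32; LS_Pickup shots = 32−5 = 27
LF_Principal photography = min(LS_Pickup shots=27, LS_Editing=11) = 11; LS_Principal photography = 11−3 = 8
LF_Costume fitting = LS_Color grade = 22; LS_Costume fitting = 22−6 = 16
LF_Set construction = LS_Sound mix = 19; LS_Set construction = 19−12 = 7
LF_Location scouting = LS_VFX = 32; LS_Location scouting = 32−14 = 18
LF_Casting = min(LS_Principal photography=8, LS_Pickup shots=27) = 8; LS_Casting = 8−8 = 0
Slack_Set construction = LS_Set construction − ES_Set construction = 7 − 0 = 7

7 weeks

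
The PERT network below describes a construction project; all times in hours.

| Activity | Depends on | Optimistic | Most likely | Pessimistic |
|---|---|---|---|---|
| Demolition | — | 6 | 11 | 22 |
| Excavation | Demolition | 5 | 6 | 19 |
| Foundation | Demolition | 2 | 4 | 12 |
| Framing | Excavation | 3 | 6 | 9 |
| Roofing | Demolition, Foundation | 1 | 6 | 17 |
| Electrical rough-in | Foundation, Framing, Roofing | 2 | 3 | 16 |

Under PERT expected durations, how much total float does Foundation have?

te_Demolition = (6 + 4·11 + 22)/6 = 72/6 = 12
te_Excavation = (5 + 4·6 + 19)/6 = 48/6 = 8
te_Foundation = (2 + 4·4 + 12)/6 = 30/6 = 5
te_Framing = (3 + 4·6 + 9)/6 = 36/6 = 6
te_Roofing = (1 + 4·6 + 17)/6 = 42/6 = 7
te_Electrical rough-in = (2 + 4·3 + 16)/6 = 30/6 = 5

Forward pass:
ES_Demolition = 0; EF_Demolition = 12
ES_Excavation = 12; EF_Excavation = 12+8 = 20
ES_Foundation = 12; EF_Foundation = 12+5 = 17
ES_Framing = 20; EF_Framing = 20+6 = 26
ES_Roofing = max(EF_Demolition=12, EF_Foundation=17) = 17; EF_Roofing = 17+7 = 24
ES_Electrical rough-in = max(EF_Foundation=17, EF_Framing=26, EF_Roofing=24) = 26; EF_Electrical rough-in = 26+5 = 31
Expected project duration μ = 31 hours. Critical path: Demolition → Excavation → Framing → Electrical rough-in.

Backward pass:
LF_Electrical rough-in = 31; LS_Electrical rough-in = 31−5 = 26
LF_Roofing = LS_Electrical rough-in = 26; LS_Roofing = 26−7 = 19
LF_Framing = LS_Electrical rough-in = 26; LS_Framing = 26−6 = 20
LF_Foundation = min(LS_Roofing=19, LS_Electrical rough-in=26) = 19; LS_Foundation = 19−5 = 14
LF_Excavation = LS_Framing = 20; LS_Excavation = 20−8 = 12
LF_Demolition = min(LS_Excavation=12, LS_Foundation=14, LS_Roofing=19) = 12; LS_Demolition = 12−12 = 0
Slack_Foundation = LS_Foundation − ES_Foundation = 14 − 12 = 2

2 hours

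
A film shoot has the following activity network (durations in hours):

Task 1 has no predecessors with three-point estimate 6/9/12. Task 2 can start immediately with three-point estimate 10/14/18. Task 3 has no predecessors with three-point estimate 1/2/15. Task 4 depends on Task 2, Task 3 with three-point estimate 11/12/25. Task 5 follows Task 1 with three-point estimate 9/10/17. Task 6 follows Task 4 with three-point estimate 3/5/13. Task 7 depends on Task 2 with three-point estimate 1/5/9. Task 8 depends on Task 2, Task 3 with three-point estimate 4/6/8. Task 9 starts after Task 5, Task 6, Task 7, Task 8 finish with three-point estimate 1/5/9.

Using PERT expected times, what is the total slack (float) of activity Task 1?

14 hours

te_Task 1 = (6 + 4·9 + 12)/6 = 54/6 = 9
te_Task 2 = (10 + 4·14 + 18)/6 = 84/6 = 14
te_Task 3 = (1 + 4·2 + 15)/6 = 24/6 = 4
te_Task 4 = (11 + 4·12 + 25)/6 = 84/6 = 14
te_Task 5 = (9 + 4·10 + 17)/6 = 66/6 = 11
te_Task 6 = (3 + 4·5 + 13)/6 = 36/6 = 6
te_Task 7 = (1 + 4·5 + 9)/6 = 30/6 = 5
te_Task 8 = (4 + 4·6 + 8)/6 = 36/6 = 6
te_Task 9 = (1 + 4·5 + 9)/6 = 30/6 = 5

Forward pass:
ES_Task 1 = 0; EF_Task 1 = 9
ES_Task 2 = 0; EF_Task 2 = 14
ES_Task 3 = 0; EF_Task 3 = 4
ES_Task 4 = max(EF_Task 2=14, EF_Task 3=4) = 14; EF_Task 4 = 14+14 = 28
ES_Task 5 = 9; EF_Task 5 = 9+11 = 20
ES_Task 6 = 28; EF_Task 6 = 28+6 = 34
ES_Task 7 = 14; EF_Task 7 = 14+5 = 19
ES_Task 8 = max(EF_Task 2=14, EF_Task 3=4) = 14; EF_Task 8 = 14+6 = 20
ES_Task 9 = max(EF_Task 5=20, EF_Task 6=34, EF_Task 7=19, EF_Task 8=20) = 34; EF_Task 9 = 34+5 = 39
Expected project duration μ = 39 hours. Critical path: Task 2 → Task 4 → Task 6 → Task 9.

Backward pass:
LF_Task 9 = 39; LS_Task 9 = 39−5 = 34
LF_Task 8 = LS_Task 9 = 34; LS_Task 8 = 34−6 = 28
LF_Task 7 = LS_Task 9 = 34; LS_Task 7 = 34−5 = 29
LF_Task 6 = LS_Task 9 = 34; LS_Task 6 = 34−6 = 28
LF_Task 5 = LS_Task 9 = 34; LS_Task 5 = 34−11 = 23
LF_Task 4 = LS_Task 6 = 28; LS_Task 4 = 28−14 = 14
LF_Task 3 = min(LS_Task 4=14, LS_Task 8=28) = 14; LS_Task 3 = 14−4 = 10
LF_Task 2 = min(LS_Task 4=14, LS_Task 7=29, LS_Task 8=28) = 14; LS_Task 2 = 14−14 = 0
LF_Task 1 = LS_Task 5 = 23; LS_Task 1 = 23−9 = 14
Slack_Task 1 = LS_Task 1 − ES_Task 1 = 14 − 0 = 14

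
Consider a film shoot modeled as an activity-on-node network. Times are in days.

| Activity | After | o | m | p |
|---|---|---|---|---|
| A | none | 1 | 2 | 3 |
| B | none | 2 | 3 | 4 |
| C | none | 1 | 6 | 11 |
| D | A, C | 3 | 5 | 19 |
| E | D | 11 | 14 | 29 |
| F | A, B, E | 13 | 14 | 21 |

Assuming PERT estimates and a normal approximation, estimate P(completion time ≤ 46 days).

te_A = (1 + 4·2 + 3)/6 = 12/6 = 2; σ²_A = ((3−1)/6)² = 0.111
te_B = (2 + 4·3 + 4)/6 = 18/6 = 3; σ²_B = ((4−2)/6)² = 0.111
te_C = (1 + 4·6 + 11)/6 = 36/6 = 6; σ²_C = ((11−1)/6)² = 2.778
te_D = (3 + 4·5 + 19)/6 = 42/6 = 7; σ²_D = ((19−3)/6)² = 7.111
te_E = (11 + 4·14 + 29)/6 = 96/6 = 16; σ²_E = ((29−11)/6)² = 9.000
te_F = (13 + 4·14 + 21)/6 = 90/6 = 15; σ²_F = ((21−13)/6)² = 1.778

Forward pass:
ES_A = 0; EF_A = 2
ES_B = 0; EF_B = 3
ES_C = 0; EF_C = 6
ES_D = max(EF_A=2, EF_C=6) = 6; EF_D = 6+7 = 13
ES_E = 13; EF_E = 13+16 = 29
ES_F = max(EF_A=2, EF_B=3, EF_E=29) = 29; EF_F = 29+15 = 44
Expected project duration μ = 44 days. Critical path: C → D → E → F.

Variance along critical path = 2.778 + 7.111 + 9.000 + 1.778 = 20.667; σ = √20.667 = 4.546 days.
Z = (46 − 44) / 4.546 = 0.440
P(T ≤ 46) = Φ(0.440) ≈ 0.670

0.670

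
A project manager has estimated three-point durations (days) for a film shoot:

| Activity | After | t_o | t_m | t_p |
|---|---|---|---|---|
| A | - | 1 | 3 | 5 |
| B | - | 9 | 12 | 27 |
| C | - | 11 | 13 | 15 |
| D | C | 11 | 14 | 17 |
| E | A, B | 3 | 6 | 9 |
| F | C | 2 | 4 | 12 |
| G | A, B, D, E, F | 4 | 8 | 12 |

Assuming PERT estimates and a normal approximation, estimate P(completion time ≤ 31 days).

te_A = (1 + 4·3 + 5)/6 = 18/6 = 3; σ²_A = ((5−1)/6)² = 0.444
te_B = (9 + 4·12 + 27)/6 = 84/6 = 14; σ²_B = ((27−9)/6)² = 9.000
te_C = (11 + 4·13 + 15)/6 = 78/6 = 13; σ²_C = ((15−11)/6)² = 0.444
te_D = (11 + 4·14 + 17)/6 = 84/6 = 14; σ²_D = ((17−11)/6)² = 1.000
te_E = (3 + 4·6 + 9)/6 = 36/6 = 6; σ²_E = ((9−3)/6)² = 1.000
te_F = (2 + 4·4 + 12)/6 = 30/6 = 5; σ²_F = ((12−2)/6)² = 2.778
te_G = (4 + 4·8 + 12)/6 = 48/6 = 8; σ²_G = ((12−4)/6)² = 1.778

Forward pass:
ES_A = 0; EF_A = 3
ES_B = 0; EF_B = 14
ES_C = 0; EF_C = 13
ES_D = 13; EF_D = 13+14 = 27
ES_E = max(EF_A=3, EF_B=14) = 14; EF_E = 14+6 = 20
ES_F = 13; EF_F = 13+5 = 18
ES_G = max(EF_A=3, EF_B=14, EF_D=27, EF_E=20, EF_F=18) = 27; EF_G = 27+8 = 35
Expected project duration μ = 35 days. Critical path: C → D → G.

Variance along critical path = 0.444 + 1.000 + 1.778 = 3.222; σ = √3.222 = 1.795 days.
Z = (31 − 35) / 1.795 = -2.228
P(T ≤ 31) = Φ(-2.228) ≈ 0.013

0.013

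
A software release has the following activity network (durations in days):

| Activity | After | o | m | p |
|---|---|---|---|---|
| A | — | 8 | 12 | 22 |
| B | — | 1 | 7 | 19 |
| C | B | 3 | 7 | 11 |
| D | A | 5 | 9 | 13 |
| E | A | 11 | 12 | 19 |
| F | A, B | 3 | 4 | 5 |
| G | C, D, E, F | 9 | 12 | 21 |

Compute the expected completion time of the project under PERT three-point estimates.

te_A = (8 + 4·12 + 22)/6 = 78/6 = 13
te_B = (1 + 4·7 + 19)/6 = 48/6 = 8
te_C = (3 + 4·7 + 11)/6 = 42/6 = 7
te_D = (5 + 4·9 + 13)/6 = 54/6 = 9
te_E = (11 + 4·12 + 19)/6 = 78/6 = 13
te_F = (3 + 4·4 + 5)/6 = 24/6 = 4
te_G = (9 + 4·12 + 21)/6 = 78/6 = 13

Forward pass:
ES_A = 0; EF_A = 13
ES_B = 0; EF_B = 8
ES_C = 8; EF_C = 8+7 = 15
ES_D = 13; EF_D = 13+9 = 22
ES_E = 13; EF_E = 13+13 = 26
ES_F = max(EF_A=13, EF_B=8) = 13; EF_F = 13+4 = 17
ES_G = max(EF_C=15, EF_D=22, EF_E=26, EF_F=17) = 26; EF_G = 26+13 = 39
Expected project duration μ = 39 days. Critical path: A → E → G.

39 days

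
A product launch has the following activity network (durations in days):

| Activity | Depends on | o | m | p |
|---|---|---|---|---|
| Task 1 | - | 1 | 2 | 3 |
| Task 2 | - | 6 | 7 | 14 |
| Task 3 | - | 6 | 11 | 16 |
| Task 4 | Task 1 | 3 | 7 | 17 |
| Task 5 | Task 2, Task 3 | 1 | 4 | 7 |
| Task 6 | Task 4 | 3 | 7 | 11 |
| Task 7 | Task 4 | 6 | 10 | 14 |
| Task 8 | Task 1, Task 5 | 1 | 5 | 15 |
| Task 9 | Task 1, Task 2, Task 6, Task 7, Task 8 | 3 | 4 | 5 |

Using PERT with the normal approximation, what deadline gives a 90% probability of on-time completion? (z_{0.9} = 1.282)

28.9 days

te_Task 1 = (1 + 4·2 + 3)/6 = 12/6 = 2; σ²_Task 1 = ((3−1)/6)² = 0.111
te_Task 2 = (6 + 4·7 + 14)/6 = 48/6 = 8; σ²_Task 2 = ((14−6)/6)² = 1.778
te_Task 3 = (6 + 4·11 + 16)/6 = 66/6 = 11; σ²_Task 3 = ((16−6)/6)² = 2.778
te_Task 4 = (3 + 4·7 + 17)/6 = 48/6 = 8; σ²_Task 4 = ((17−3)/6)² = 5.444
te_Task 5 = (1 + 4·4 + 7)/6 = 24/6 = 4; σ²_Task 5 = ((7−1)/6)² = 1.000
te_Task 6 = (3 + 4·7 + 11)/6 = 42/6 = 7; σ²_Task 6 = ((11−3)/6)² = 1.778
te_Task 7 = (6 + 4·10 + 14)/6 = 60/6 = 10; σ²_Task 7 = ((14−6)/6)² = 1.778
te_Task 8 = (1 + 4·5 + 15)/6 = 36/6 = 6; σ²_Task 8 = ((15−1)/6)² = 5.444
te_Task 9 = (3 + 4·4 + 5)/6 = 24/6 = 4; σ²_Task 9 = ((5−3)/6)² = 0.111

Forward pass:
ES_Task 1 = 0; EF_Task 1 = 2
ES_Task 2 = 0; EF_Task 2 = 8
ES_Task 3 = 0; EF_Task 3 = 11
ES_Task 4 = 2; EF_Task 4 = 2+8 = 10
ES_Task 5 = max(EF_Task 2=8, EF_Task 3=11) = 11; EF_Task 5 = 11+4 = 15
ES_Task 6 = 10; EF_Task 6 = 10+7 = 17
ES_Task 7 = 10; EF_Task 7 = 10+10 = 20
ES_Task 8 = max(EF_Task 1=2, EF_Task 5=15) = 15; EF_Task 8 = 15+6 = 21
ES_Task 9 = max(EF_Task 1=2, EF_Task 2=8, EF_Task 6=17, EF_Task 7=20, EF_Task 8=21) = 21; EF_Task 9 = 21+4 = 25
Expected project duration μ = 25 days. Critical path: Task 3 → Task 5 → Task 8 → Task 9.

Variance along critical path = 2.778 + 1.000 + 5.444 + 0.111 = 9.333; σ = 3.055 days.
D = μ + z·σ = 25 + 1.282·3.055 = 28.9 days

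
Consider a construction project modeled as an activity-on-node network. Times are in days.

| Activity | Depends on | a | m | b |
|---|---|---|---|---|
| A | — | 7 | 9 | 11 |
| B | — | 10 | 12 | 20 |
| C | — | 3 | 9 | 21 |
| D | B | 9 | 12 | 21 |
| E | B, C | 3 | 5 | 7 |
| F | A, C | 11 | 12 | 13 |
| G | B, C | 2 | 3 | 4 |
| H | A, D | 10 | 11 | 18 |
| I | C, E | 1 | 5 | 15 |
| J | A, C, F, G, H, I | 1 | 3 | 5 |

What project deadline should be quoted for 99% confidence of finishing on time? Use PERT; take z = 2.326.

te_A = (7 + 4·9 + 11)/6 = 54/6 = 9; σ²_A = ((11−7)/6)² = 0.444
te_B = (10 + 4·12 + 20)/6 = 78/6 = 13; σ²_B = ((20−10)/6)² = 2.778
te_C = (3 + 4·9 + 21)/6 = 60/6 = 10; σ²_C = ((21−3)/6)² = 9.000
te_D = (9 + 4·12 + 21)/6 = 78/6 = 13; σ²_D = ((21−9)/6)² = 4.000
te_E = (3 + 4·5 + 7)/6 = 30/6 = 5; σ²_E = ((7−3)/6)² = 0.444
te_F = (11 + 4·12 + 13)/6 = 72/6 = 12; σ²_F = ((13−11)/6)² = 0.111
te_G = (2 + 4·3 + 4)/6 = 18/6 = 3; σ²_G = ((4−2)/6)² = 0.111
te_H = (10 + 4·11 + 18)/6 = 72/6 = 12; σ²_H = ((18−10)/6)² = 1.778
te_I = (1 + 4·5 + 15)/6 = 36/6 = 6; σ²_I = ((15−1)/6)² = 5.444
te_J = (1 + 4·3 + 5)/6 = 18/6 = 3; σ²_J = ((5−1)/6)² = 0.444

Forward pass:
ES_A = 0; EF_A = 9
ES_B = 0; EF_B = 13
ES_C = 0; EF_C = 10
ES_D = 13; EF_D = 13+13 = 26
ES_E = max(EF_B=13, EF_C=10) = 13; EF_E = 13+5 = 18
ES_F = max(EF_A=9, EF_C=10) = 10; EF_F = 10+12 = 22
ES_G = max(EF_B=13, EF_C=10) = 13; EF_G = 13+3 = 16
ES_H = max(EF_A=9, EF_D=26) = 26; EF_H = 26+12 = 38
ES_I = max(EF_C=10, EF_E=18) = 18; EF_I = 18+6 = 24
ES_J = max(EF_A=9, EF_C=10, EF_F=22, EF_G=16, EF_H=38, EF_I=24) = 38; EF_J = 38+3 = 41
Expected project duration μ = 41 days. Critical path: B → D → H → J.

Variance along critical path = 2.778 + 4.000 + 1.778 + 0.444 = 9.000; σ = 3.000 days.
D = μ + z·σ = 41 + 2.326·3.000 = 48.0 days

48.0 days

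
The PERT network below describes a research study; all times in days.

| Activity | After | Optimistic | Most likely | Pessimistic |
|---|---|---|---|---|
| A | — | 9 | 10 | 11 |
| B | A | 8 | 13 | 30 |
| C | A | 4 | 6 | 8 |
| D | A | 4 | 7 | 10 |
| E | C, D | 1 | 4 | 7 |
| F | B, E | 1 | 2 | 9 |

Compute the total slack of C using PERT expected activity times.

te_A = (9 + 4·10 + 11)/6 = 60/6 = 10
te_B = (8 + 4·13 + 30)/6 = 90/6 = 15
te_C = (4 + 4·6 + 8)/6 = 36/6 = 6
te_D = (4 + 4·7 + 10)/6 = 42/6 = 7
te_E = (1 + 4·4 + 7)/6 = 24/6 = 4
te_F = (1 + 4·2 + 9)/6 = 18/6 = 3

Forward pass:
ES_A = 0; EF_A = 10
ES_B = 10; EF_B = 10+15 = 25
ES_C = 10; EF_C = 10+6 = 16
ES_D = 10; EF_D = 10+7 = 17
ES_E = max(EF_C=16, EF_D=17) = 17; EF_E = 17+4 = 21
ES_F = max(EF_B=25, EF_E=21) = 25; EF_F = 25+3 = 28
Expected project duration μ = 28 days. Critical path: A → B → F.

Backward pass:
LF_F = 28; LS_F = 28−3 = 25
LF_E = LS_F = 25; LS_E = 25−4 = 21
LF_D = LS_E = 21; LS_D = 21−7 = 14
LF_C = LS_E = 21; LS_C = 21−6 = 15
LF_B = LS_F = 25; LS_B = 25−15 = 10
LF_A = min(LS_B=10, LS_C=15, LS_D=14) = 10; LS_A = 10−10 = 0
Slack_C = LS_C − ES_C = 15 − 10 = 5

5 days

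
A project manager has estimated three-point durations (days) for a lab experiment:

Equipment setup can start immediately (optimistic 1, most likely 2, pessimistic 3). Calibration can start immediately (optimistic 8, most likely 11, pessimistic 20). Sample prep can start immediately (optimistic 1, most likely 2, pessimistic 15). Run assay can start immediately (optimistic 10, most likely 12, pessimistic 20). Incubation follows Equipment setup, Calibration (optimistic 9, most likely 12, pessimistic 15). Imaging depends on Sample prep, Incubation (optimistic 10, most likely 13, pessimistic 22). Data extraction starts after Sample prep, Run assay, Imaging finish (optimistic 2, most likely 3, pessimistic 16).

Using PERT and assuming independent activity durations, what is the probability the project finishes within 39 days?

te_Equipment setup = (1 + 4·2 + 3)/6 = 12/6 = 2; σ²_Equipment setup = ((3−1)/6)² = 0.111
te_Calibration = (8 + 4·11 + 20)/6 = 72/6 = 12; σ²_Calibration = ((20−8)/6)² = 4.000
te_Sample prep = (1 + 4·2 + 15)/6 = 24/6 = 4; σ²_Sample prep = ((15−1)/6)² = 5.444
te_Run assay = (10 + 4·12 + 20)/6 = 78/6 = 13; σ²_Run assay = ((20−10)/6)² = 2.778
te_Incubation = (9 + 4·12 + 15)/6 = 72/6 = 12; σ²_Incubation = ((15−9)/6)² = 1.000
te_Imaging = (10 + 4·13 + 22)/6 = 84/6 = 14; σ²_Imaging = ((22−10)/6)² = 4.000
te_Data extraction = (2 + 4·3 + 16)/6 = 30/6 = 5; σ²_Data extraction = ((16−2)/6)² = 5.444

Forward pass:
ES_Equipment setup = 0; EF_Equipment setup = 2
ES_Calibration = 0; EF_Calibration = 12
ES_Sample prep = 0; EF_Sample prep = 4
ES_Run assay = 0; EF_Run assay = 13
ES_Incubation = max(EF_Equipment setup=2, EF_Calibration=12) = 12; EF_Incubation = 12+12 = 24
ES_Imaging = max(EF_Sample prep=4, EF_Incubation=24) = 24; EF_Imaging = 24+14 = 38
ES_Data extraction = max(EF_Sample prep=4, EF_Run assay=13, EF_Imaging=38) = 38; EF_Data extraction = 38+5 = 43
Expected project duration μ = 43 days. Critical path: Calibration → Incubation → Imaging → Data extraction.

Variance along critical path = 4.000 + 1.000 + 4.000 + 5.444 = 14.444; σ = √14.444 = 3.801 days.
Z = (39 − 43) / 3.801 = -1.052
P(T ≤ 39) = Φ(-1.052) ≈ 0.146

0.146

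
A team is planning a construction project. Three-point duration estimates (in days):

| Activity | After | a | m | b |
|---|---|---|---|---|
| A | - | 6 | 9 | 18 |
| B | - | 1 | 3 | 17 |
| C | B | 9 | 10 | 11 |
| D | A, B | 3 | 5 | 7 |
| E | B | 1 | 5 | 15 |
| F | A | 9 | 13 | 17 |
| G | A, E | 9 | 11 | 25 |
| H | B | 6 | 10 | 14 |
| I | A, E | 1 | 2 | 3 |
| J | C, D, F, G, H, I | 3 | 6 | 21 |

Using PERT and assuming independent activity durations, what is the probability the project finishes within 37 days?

te_A = (6 + 4·9 + 18)/6 = 60/6 = 10; σ²_A = ((18−6)/6)² = 4.000
te_B = (1 + 4·3 + 17)/6 = 30/6 = 5; σ²_B = ((17−1)/6)² = 7.111
te_C = (9 + 4·10 + 11)/6 = 60/6 = 10; σ²_C = ((11−9)/6)² = 0.111
te_D = (3 + 4·5 + 7)/6 = 30/6 = 5; σ²_D = ((7−3)/6)² = 0.444
te_E = (1 + 4·5 + 15)/6 = 36/6 = 6; σ²_E = ((15−1)/6)² = 5.444
te_F = (9 + 4·13 + 17)/6 = 78/6 = 13; σ²_F = ((17−9)/6)² = 1.778
te_G = (9 + 4·11 + 25)/6 = 78/6 = 13; σ²_G = ((25−9)/6)² = 7.111
te_H = (6 + 4·10 + 14)/6 = 60/6 = 10; σ²_H = ((14−6)/6)² = 1.778
te_I = (1 + 4·2 + 3)/6 = 12/6 = 2; σ²_I = ((3−1)/6)² = 0.111
te_J = (3 + 4·6 + 21)/6 = 48/6 = 8; σ²_J = ((21−3)/6)² = 9.000

Forward pass:
ES_A = 0; EF_A = 10
ES_B = 0; EF_B = 5
ES_C = 5; EF_C = 5+10 = 15
ES_D = max(EF_A=10, EF_B=5) = 10; EF_D = 10+5 = 15
ES_E = 5; EF_E = 5+6 = 11
ES_F = 10; EF_F = 10+13 = 23
ES_G = max(EF_A=10, EF_E=11) = 11; EF_G = 11+13 = 24
ES_H = 5; EF_H = 5+10 = 15
ES_I = max(EF_A=10, EF_E=11) = 11; EF_I = 11+2 = 13
ES_J = max(EF_C=15, EF_D=15, EF_F=23, EF_G=24, EF_H=15, EF_I=13) = 24; EF_J = 24+8 = 32
Expected project duration μ = 32 days. Critical path: B → E → G → J.

Variance along critical path = 7.111 + 5.444 + 7.111 + 9.000 = 28.667; σ = √28.667 = 5.354 days.
Z = (37 − 32) / 5.354 = 0.934
P(T ≤ 37) = Φ(0.934) ≈ 0.825

0.825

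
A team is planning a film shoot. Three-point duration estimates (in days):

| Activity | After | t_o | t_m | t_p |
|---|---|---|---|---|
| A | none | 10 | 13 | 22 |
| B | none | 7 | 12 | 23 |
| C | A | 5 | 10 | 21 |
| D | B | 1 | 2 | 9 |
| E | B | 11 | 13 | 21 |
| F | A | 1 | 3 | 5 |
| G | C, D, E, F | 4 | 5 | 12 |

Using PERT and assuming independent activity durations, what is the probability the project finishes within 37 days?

te_A = (10 + 4·13 + 22)/6 = 84/6 = 14; σ²_A = ((22−10)/6)² = 4.000
te_B = (7 + 4·12 + 23)/6 = 78/6 = 13; σ²_B = ((23−7)/6)² = 7.111
te_C = (5 + 4·10 + 21)/6 = 66/6 = 11; σ²_C = ((21−5)/6)² = 7.111
te_D = (1 + 4·2 + 9)/6 = 18/6 = 3; σ²_D = ((9−1)/6)² = 1.778
te_E = (11 + 4·13 + 21)/6 = 84/6 = 14; σ²_E = ((21−11)/6)² = 2.778
te_F = (1 + 4·3 + 5)/6 = 18/6 = 3; σ²_F = ((5−1)/6)² = 0.444
te_G = (4 + 4·5 + 12)/6 = 36/6 = 6; σ²_G = ((12−4)/6)² = 1.778

Forward pass:
ES_A = 0; EF_A = 14
ES_B = 0; EF_B = 13
ES_C = 14; EF_C = 14+11 = 25
ES_D = 13; EF_D = 13+3 = 16
ES_E = 13; EF_E = 13+14 = 27
ES_F = 14; EF_F = 14+3 = 17
ES_G = max(EF_C=25, EF_D=16, EF_E=27, EF_F=17) = 27; EF_G = 27+6 = 33
Expected project duration μ = 33 days. Critical path: B → E → G.

Variance along critical path = 7.111 + 2.778 + 1.778 = 11.667; σ = √11.667 = 3.416 days.
Z = (37 − 33) / 3.416 = 1.171
P(T ≤ 37) = Φ(1.171) ≈ 0.879

0.879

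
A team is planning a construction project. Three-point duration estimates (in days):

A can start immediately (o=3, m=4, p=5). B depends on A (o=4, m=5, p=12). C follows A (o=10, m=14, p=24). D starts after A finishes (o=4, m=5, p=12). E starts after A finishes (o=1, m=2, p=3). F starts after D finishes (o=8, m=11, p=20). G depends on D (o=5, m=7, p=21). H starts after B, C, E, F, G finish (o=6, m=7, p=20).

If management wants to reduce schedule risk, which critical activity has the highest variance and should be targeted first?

te_A = (3 + 4·4 + 5)/6 = 24/6 = 4; σ²_A = ((5−3)/6)² = 0.111
te_B = (4 + 4·5 + 12)/6 = 36/6 = 6; σ²_B = ((12−4)/6)² = 1.778
te_C = (10 + 4·14 + 24)/6 = 90/6 = 15; σ²_C = ((24−10)/6)² = 5.444
te_D = (4 + 4·5 + 12)/6 = 36/6 = 6; σ²_D = ((12−4)/6)² = 1.778
te_E = (1 + 4·2 + 3)/6 = 12/6 = 2; σ²_E = ((3−1)/6)² = 0.111
te_F = (8 + 4·11 + 20)/6 = 72/6 = 12; σ²_F = ((20−8)/6)² = 4.000
te_G = (5 + 4·7 + 21)/6 = 54/6 = 9; σ²_G = ((21−5)/6)² = 7.111
te_H = (6 + 4·7 + 20)/6 = 54/6 = 9; σ²_H = ((20−6)/6)² = 5.444

Forward pass:
ES_A = 0; EF_A = 4
ES_B = 4; EF_B = 4+6 = 10
ES_C = 4; EF_C = 4+15 = 19
ES_D = 4; EF_D = 4+6 = 10
ES_E = 4; EF_E = 4+2 = 6
ES_F = 10; EF_F = 10+12 = 22
ES_G = 10; EF_G = 10+9 = 19
ES_H = max(EF_B=10, EF_C=19, EF_E=6, EF_F=22, EF_G=19) = 22; EF_H = 22+9 = 31
Expected project duration μ = 31 days. Critical path: A → D → F → H.

Variances on critical path: σ²_A=0.111, σ²_D=1.778, σ²_F=4.000, σ²_H=5.444.
Largest is σ²_H = 5.444.

H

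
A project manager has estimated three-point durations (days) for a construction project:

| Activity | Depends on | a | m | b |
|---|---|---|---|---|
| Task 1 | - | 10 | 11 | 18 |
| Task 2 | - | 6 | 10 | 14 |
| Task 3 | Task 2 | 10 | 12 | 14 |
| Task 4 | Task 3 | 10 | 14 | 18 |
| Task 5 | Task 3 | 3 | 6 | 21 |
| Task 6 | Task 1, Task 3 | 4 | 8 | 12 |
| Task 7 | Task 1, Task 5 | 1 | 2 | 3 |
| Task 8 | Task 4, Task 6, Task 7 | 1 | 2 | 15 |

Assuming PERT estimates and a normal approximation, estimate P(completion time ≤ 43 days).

te_Task 1 = (10 + 4·11 + 18)/6 = 72/6 = 12; σ²_Task 1 = ((18−10)/6)² = 1.778
te_Task 2 = (6 + 4·10 + 14)/6 = 60/6 = 10; σ²_Task 2 = ((14−6)/6)² = 1.778
te_Task 3 = (10 + 4·12 + 14)/6 = 72/6 = 12; σ²_Task 3 = ((14−10)/6)² = 0.444
te_Task 4 = (10 + 4·14 + 18)/6 = 84/6 = 14; σ²_Task 4 = ((18−10)/6)² = 1.778
te_Task 5 = (3 + 4·6 + 21)/6 = 48/6 = 8; σ²_Task 5 = ((21−3)/6)² = 9.000
te_Task 6 = (4 + 4·8 + 12)/6 = 48/6 = 8; σ²_Task 6 = ((12−4)/6)² = 1.778
te_Task 7 = (1 + 4·2 + 3)/6 = 12/6 = 2; σ²_Task 7 = ((3−1)/6)² = 0.111
te_Task 8 = (1 + 4·2 + 15)/6 = 24/6 = 4; σ²_Task 8 = ((15−1)/6)² = 5.444

Forward pass:
ES_Task 1 = 0; EF_Task 1 = 12
ES_Task 2 = 0; EF_Task 2 = 10
ES_Task 3 = 10; EF_Task 3 = 10+12 = 22
ES_Task 4 = 22; EF_Task 4 = 22+14 = 36
ES_Task 5 = 22; EF_Task 5 = 22+8 = 30
ES_Task 6 = max(EF_Task 1=12, EF_Task 3=22) = 22; EF_Task 6 = 22+8 = 30
ES_Task 7 = max(EF_Task 1=12, EF_Task 5=30) = 30; EF_Task 7 = 30+2 = 32
ES_Task 8 = max(EF_Task 4=36, EF_Task 6=30, EF_Task 7=32) = 36; EF_Task 8 = 36+4 = 40
Expected project duration μ = 40 days. Critical path: Task 2 → Task 3 → Task 4 → Task 8.

Variance along critical path = 1.778 + 0.444 + 1.778 + 5.444 = 9.444; σ = √9.444 = 3.073 days.
Z = (43 − 40) / 3.073 = 0.976
P(T ≤ 43) = Φ(0.976) ≈ 0.836

0.836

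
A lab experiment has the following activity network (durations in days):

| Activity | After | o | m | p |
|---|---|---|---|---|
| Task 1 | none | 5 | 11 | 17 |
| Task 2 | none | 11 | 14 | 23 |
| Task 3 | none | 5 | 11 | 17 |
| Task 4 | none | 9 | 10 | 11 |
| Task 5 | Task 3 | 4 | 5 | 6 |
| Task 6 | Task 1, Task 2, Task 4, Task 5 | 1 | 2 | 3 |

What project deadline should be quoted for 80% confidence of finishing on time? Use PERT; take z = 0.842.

te_Task 1 = (5 + 4·11 + 17)/6 = 66/6 = 11; σ²_Task 1 = ((17−5)/6)² = 4.000
te_Task 2 = (11 + 4·14 + 23)/6 = 90/6 = 15; σ²_Task 2 = ((23−11)/6)² = 4.000
te_Task 3 = (5 + 4·11 + 17)/6 = 66/6 = 11; σ²_Task 3 = ((17−5)/6)² = 4.000
te_Task 4 = (9 + 4·10 + 11)/6 = 60/6 = 10; σ²_Task 4 = ((11−9)/6)² = 0.111
te_Task 5 = (4 + 4·5 + 6)/6 = 30/6 = 5; σ²_Task 5 = ((6−4)/6)² = 0.111
te_Task 6 = (1 + 4·2 + 3)/6 = 12/6 = 2; σ²_Task 6 = ((3−1)/6)² = 0.111

Forward pass:
ES_Task 1 = 0; EF_Task 1 = 11
ES_Task 2 = 0; EF_Task 2 = 15
ES_Task 3 = 0; EF_Task 3 = 11
ES_Task 4 = 0; EF_Task 4 = 10
ES_Task 5 = 11; EF_Task 5 = 11+5 = 16
ES_Task 6 = max(EF_Task 1=11, EF_Task 2=15, EF_Task 4=10, EF_Task 5=16) = 16; EF_Task 6 = 16+2 = 18
Expected project duration μ = 18 days. Critical path: Task 3 → Task 5 → Task 6.

Variance along critical path = 4.000 + 0.111 + 0.111 = 4.222; σ = 2.055 days.
D = μ + z·σ = 18 + 0.842·2.055 = 19.7 days

19.7 days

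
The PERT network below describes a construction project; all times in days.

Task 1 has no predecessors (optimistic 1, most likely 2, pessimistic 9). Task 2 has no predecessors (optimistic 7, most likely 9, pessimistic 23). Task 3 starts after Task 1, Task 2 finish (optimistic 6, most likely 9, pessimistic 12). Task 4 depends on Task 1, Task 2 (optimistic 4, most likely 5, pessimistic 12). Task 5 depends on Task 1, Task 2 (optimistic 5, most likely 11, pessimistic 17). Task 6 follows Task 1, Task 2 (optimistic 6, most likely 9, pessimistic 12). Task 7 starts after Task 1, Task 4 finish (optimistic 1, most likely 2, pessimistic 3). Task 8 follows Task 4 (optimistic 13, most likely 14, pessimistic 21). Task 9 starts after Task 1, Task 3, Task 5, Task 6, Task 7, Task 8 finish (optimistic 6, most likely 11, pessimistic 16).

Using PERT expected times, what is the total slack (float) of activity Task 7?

13 days

te_Task 1 = (1 + 4·2 + 9)/6 = 18/6 = 3
te_Task 2 = (7 + 4·9 + 23)/6 = 66/6 = 11
te_Task 3 = (6 + 4·9 + 12)/6 = 54/6 = 9
te_Task 4 = (4 + 4·5 + 12)/6 = 36/6 = 6
te_Task 5 = (5 + 4·11 + 17)/6 = 66/6 = 11
te_Task 6 = (6 + 4·9 + 12)/6 = 54/6 = 9
te_Task 7 = (1 + 4·2 + 3)/6 = 12/6 = 2
te_Task 8 = (13 + 4·14 + 21)/6 = 90/6 = 15
te_Task 9 = (6 + 4·11 + 16)/6 = 66/6 = 11

Forward pass:
ES_Task 1 = 0; EF_Task 1 = 3
ES_Task 2 = 0; EF_Task 2 = 11
ES_Task 3 = max(EF_Task 1=3, EF_Task 2=11) = 11; EF_Task 3 = 11+9 = 20
ES_Task 4 = max(EF_Task 1=3, EF_Task 2=11) = 11; EF_Task 4 = 11+6 = 17
ES_Task 5 = max(EF_Task 1=3, EF_Task 2=11) = 11; EF_Task 5 = 11+11 = 22
ES_Task 6 = max(EF_Task 1=3, EF_Task 2=11) = 11; EF_Task 6 = 11+9 = 20
ES_Task 7 = max(EF_Task 1=3, EF_Task 4=17) = 17; EF_Task 7 = 17+2 = 19
ES_Task 8 = 17; EF_Task 8 = 17+15 = 32
ES_Task 9 = max(EF_Task 1=3, EF_Task 3=20, EF_Task 5=22, EF_Task 6=20, EF_Task 7=19, EF_Task 8=32) = 32; EF_Task 9 = 32+11 = 43
Expected project duration μ = 43 days. Critical path: Task 2 → Task 4 → Task 8 → Task 9.

Backward pass:
LF_Task 9 = 43; LS_Task 9 = 43−11 = 32
LF_Task 8 = LS_Task 9 = 32; LS_Task 8 = 32−15 = 17
LF_Task 7 = LS_Task 9 = 32; LS_Task 7 = 32−2 = 30
LF_Task 6 = LS_Task 9 = 32; LS_Task 6 = 32−9 = 23
LF_Task 5 = LS_Task 9 = 32; LS_Task 5 = 32−11 = 21
LF_Task 4 = min(LS_Task 7=30, LS_Task 8=17) = 17; LS_Task 4 = 17−6 = 11
LF_Task 3 = LS_Task 9 = 32; LS_Task 3 = 32−9 = 23
LF_Task 2 = min(LS_Task 3=23, LS_Task 4=11, LS_Task 5=21, LS_Task 6=23) = 11; LS_Task 2 = 11−11 = 0
LF_Task 1 = min(LS_Task 3=23, LS_Task 4=11, LS_Task 5=21, LS_Task 6=23, LS_Task 7=30, LS_Task 9=32) = 11; LS_Task 1 = 11−3 = 8
Slack_Task 7 = LS_Task 7 − ES_Task 7 = 30 − 17 = 13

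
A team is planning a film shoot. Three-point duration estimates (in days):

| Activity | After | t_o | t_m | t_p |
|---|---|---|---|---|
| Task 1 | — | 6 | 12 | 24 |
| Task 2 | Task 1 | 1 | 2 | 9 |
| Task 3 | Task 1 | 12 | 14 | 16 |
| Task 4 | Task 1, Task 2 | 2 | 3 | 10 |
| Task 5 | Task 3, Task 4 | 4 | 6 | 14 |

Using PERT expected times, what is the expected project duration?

34 days

te_Task 1 = (6 + 4·12 + 24)/6 = 78/6 = 13
te_Task 2 = (1 + 4·2 + 9)/6 = 18/6 = 3
te_Task 3 = (12 + 4·14 + 16)/6 = 84/6 = 14
te_Task 4 = (2 + 4·3 + 10)/6 = 24/6 = 4
te_Task 5 = (4 + 4·6 + 14)/6 = 42/6 = 7

Forward pass:
ES_Task 1 = 0; EF_Task 1 = 13
ES_Task 2 = 13; EF_Task 2 = 13+3 = 16
ES_Task 3 = 13; EF_Task 3 = 13+14 = 27
ES_Task 4 = max(EF_Task 1=13, EF_Task 2=16) = 16; EF_Task 4 = 16+4 = 20
ES_Task 5 = max(EF_Task 3=27, EF_Task 4=20) = 27; EF_Task 5 = 27+7 = 34
Expected project duration μ = 34 days. Critical path: Task 1 → Task 3 → Task 5.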